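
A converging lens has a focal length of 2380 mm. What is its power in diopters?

P = +0.420 D

f = 238 cm = 2.38 m.
P = 1/f = 1/(2.38 m) = +0.420 D.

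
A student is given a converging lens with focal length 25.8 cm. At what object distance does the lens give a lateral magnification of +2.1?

13.5 cm

m = −d_i/d_o ⇒ d_i = −m·d_o.
1/f = 1/d_o + 1/d_i = 1/d_o − 1/(m·d_o) = (1 − 1/m)/d_o, so d_o = f(1 − 1/m) = (25.80)(1 − 1/(+2.1)) = 13.5 cm.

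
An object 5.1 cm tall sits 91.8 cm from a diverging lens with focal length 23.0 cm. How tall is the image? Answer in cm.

For a diverging lens, f = -23.0 cm.
1/d_i = 1/f − 1/d_o = 1/(-23.00) − 1/(91.8) = -0.05437, so d_i = -18.39 cm.
m = −d_i/d_o = +0.2003.
|h_i| = |m|·h_o = 0.2003 × 5.1 = 1.02 cm. The image is virtual, upright and reduced, on the same side as the object.

1.02 cm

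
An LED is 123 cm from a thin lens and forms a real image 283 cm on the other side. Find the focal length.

Real image ⇒ d_i = +283 cm.
1/f = 1/d_o + 1/d_i = 1/(123) + 1/(283) = 0.01166, so f = 85.7 cm.
Since f is positive, the thin lens is converging.

f = 85.7 cm (converging)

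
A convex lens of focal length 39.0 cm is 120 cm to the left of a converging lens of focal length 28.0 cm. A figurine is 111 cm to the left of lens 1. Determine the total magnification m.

m = +0.476

Lens 1: 1/d_i1 = 1/(39.0) − 1/(111) = 0.01663, so d_i1 = 60.12 cm; m₁ = −d_i1/d_o1 = -0.5416.
d_o2 = 120 − (60.12) = 59.88 cm.
Lens 2: 1/d_i2 = 1/(28.0) − 1/(59.88) = 0.01901, so d_i2 = 52.59 cm; m₂ = −d_i2/d_o2 = -0.8783.
m = m₁·m₂ = (-0.5416)(-0.8783) = +0.476.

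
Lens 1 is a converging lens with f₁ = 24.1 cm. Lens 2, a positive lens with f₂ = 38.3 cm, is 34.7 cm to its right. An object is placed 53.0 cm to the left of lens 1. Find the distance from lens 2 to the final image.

7.61 cm

Lens 1: 1/d_i1 = 1/f₁ − 1/d_o1 = 1/(24.1) − 1/(53.0) = 0.02263, so d_i1 = 44.20 cm.
The intermediate image is 44.20 cm to the right of lens 1, which lies 9.500 cm to the right of lens 2 — a virtual object — so d_o2 = −9.500 cm.
Lens 2: 1/d_i2 = 1/f₂ − 1/d_o2 = 1/(38.3) − 1/(-9.500) = 0.1314, so d_i2 = 7.61 cm.
The final image is real, 7.61 cm to the right of lens 2 (overall magnification ≈ -0.67).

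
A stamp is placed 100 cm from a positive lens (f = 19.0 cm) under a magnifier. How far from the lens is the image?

Lens equation: 1/d_i = 1/f − 1/d_o = 1/(19.00) − 1/(100) = 0.05263 − 0.01000 = 0.04263, so d_i = 23.5 cm.
The image is real, inverted and reduced, on the far side of the lens.

23.5 cm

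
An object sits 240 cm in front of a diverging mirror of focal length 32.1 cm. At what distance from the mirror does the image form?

For a diverging mirror, f = -32.1 cm.
Mirror equation: 1/q = 1/f − 1/p = 1/(-32.10) − 1/(240) = -0.03115 − 0.004167 = -0.03532, so q = -28.3 cm.
The image is virtual, upright and reduced, behind the mirror.

28.3 cm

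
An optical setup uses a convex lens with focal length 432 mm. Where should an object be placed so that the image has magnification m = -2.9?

581 mm

m = −d_i/d_o ⇒ d_i = −m·d_o.
1/f = 1/d_o + 1/d_i = 1/d_o − 1/(m·d_o) = (1 − 1/m)/d_o, so d_o = f(1 − 1/m) = (432.0)(1 − 1/(-2.9)) = 581 mm.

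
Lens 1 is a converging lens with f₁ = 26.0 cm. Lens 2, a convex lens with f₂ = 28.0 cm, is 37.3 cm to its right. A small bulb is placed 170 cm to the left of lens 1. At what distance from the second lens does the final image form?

Lens 1: 1/d_i1 = 1/f₁ − 1/d_o1 = 1/(26.0) − 1/(170) = 0.03258, so d_i1 = 30.69 cm.
The intermediate image is 30.69 cm to the right of lens 1, which is 37.3 − (30.69) = 6.610 cm to the left of lens 2, so d_o2 = +6.610 cm.
Lens 2: 1/d_i2 = 1/f₂ − 1/d_o2 = 1/(28.0) − 1/(6.610) = -0.1156, so d_i2 = -8.65 cm.
The final image is virtual, 8.65 cm to the left of lens 2 (overall magnification ≈ -0.24).

8.65 cm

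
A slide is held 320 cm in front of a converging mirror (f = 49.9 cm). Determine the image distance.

59.1 cm

Mirror equation: 1/d_i = 1/f − 1/d_o = 1/(49.90) − 1/(320) = 0.02004 − 0.003125 = 0.01692, so d_i = 59.1 cm.
The image is real, inverted and reduced, in front of the mirror.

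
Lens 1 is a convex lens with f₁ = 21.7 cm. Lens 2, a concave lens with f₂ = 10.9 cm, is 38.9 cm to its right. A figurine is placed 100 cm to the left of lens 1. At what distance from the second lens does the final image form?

5.52 cm

Lens 1: 1/d_i1 = 1/f₁ − 1/d_o1 = 1/(21.7) − 1/(100) = 0.03608, so d_i1 = 27.71 cm.
The intermediate image is 27.71 cm to the right of lens 1, which is 38.9 − (27.71) = 11.19 cm to the left of lens 2, so d_o2 = +11.19 cm.
Lens 2 is diverging, so f₂ = −10.9 cm.
Lens 2: 1/d_i2 = 1/f₂ − 1/d_o2 = 1/(-10.9) − 1/(11.19) = -0.1811, so d_i2 = -5.52 cm.
The final image is virtual, 5.52 cm to the left of lens 2 (overall magnification ≈ -0.14).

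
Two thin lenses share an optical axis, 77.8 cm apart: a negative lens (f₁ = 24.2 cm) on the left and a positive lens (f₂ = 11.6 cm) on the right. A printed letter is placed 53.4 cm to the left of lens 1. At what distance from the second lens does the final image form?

Lens 1 is diverging, so f₁ = −24.2 cm.
Lens 1: 1/d_i1 = 1/f₁ − 1/d_o1 = 1/(-24.2) − 1/(53.4) = -0.06005, so d_i1 = -16.65 cm.
The intermediate image is 16.65 cm to the left of lens 1 (virtual), which is 77.8 − (-16.65) = 94.45 cm to the left of lens 2, so d_o2 = +94.45 cm.
Lens 2: 1/d_i2 = 1/f₂ − 1/d_o2 = 1/(11.6) − 1/(94.45) = 0.07562, so d_i2 = 13.2 cm.
The final image is real, 13.2 cm to the right of lens 2 (overall magnification ≈ -0.044).

13.2 cm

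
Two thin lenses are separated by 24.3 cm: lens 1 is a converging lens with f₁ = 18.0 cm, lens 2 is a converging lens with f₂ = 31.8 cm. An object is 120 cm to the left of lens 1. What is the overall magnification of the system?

m = -0.196

Lens 1: 1/d_i1 = 1/(18.0) − 1/(120) = 0.04722, so d_i1 = 21.18 cm; m₁ = −d_i1/d_o1 = -0.1765.
d_o2 = 24.3 − (21.18) = 3.120 cm.
Lens 2: 1/d_i2 = 1/(31.8) − 1/(3.120) = -0.2891, so d_i2 = -3.459 cm; m₂ = −d_i2/d_o2 = +1.109.
m = m₁·m₂ = (-0.1765)(+1.109) = -0.196.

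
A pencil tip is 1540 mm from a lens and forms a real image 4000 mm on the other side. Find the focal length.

f = 1110 mm (converging)

Real image ⇒ d_i = +4000 mm.
1/f = 1/d_o + 1/d_i = 1/(1540) + 1/(4000) = 0.0008994, so f = 1110 mm.
Since f is positive, the lens is converging.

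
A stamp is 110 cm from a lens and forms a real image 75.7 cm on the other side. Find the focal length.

Real image ⇒ d_i = +75.7 cm.
1/f = 1/d_o + 1/d_i = 1/(110) + 1/(75.7) = 0.02230, so f = 44.8 cm.
Since f is positive, the lens is converging.

f = 44.8 cm (converging)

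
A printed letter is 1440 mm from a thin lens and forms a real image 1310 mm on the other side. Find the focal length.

f = 686 mm (converging)

Real image ⇒ d_i = +1310 mm.
1/f = 1/d_o + 1/d_i = 1/(1440) + 1/(1310) = 0.001458, so f = 686 mm.
Since f is positive, the thin lens is converging.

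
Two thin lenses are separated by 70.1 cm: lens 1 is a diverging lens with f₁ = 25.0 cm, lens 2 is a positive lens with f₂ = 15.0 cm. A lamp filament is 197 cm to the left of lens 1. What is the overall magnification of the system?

m = -0.0219

f₁ = −25.0 cm (diverging).
Lens 1: 1/d_i1 = 1/(-25.0) − 1/(197) = -0.04508, so d_i1 = -22.18 cm; m₁ = −d_i1/d_o1 = +0.1126.
d_o2 = 70.1 − (-22.18) = 92.28 cm.
Lens 2: 1/d_i2 = 1/(15.0) − 1/(92.28) = 0.05583, so d_i2 = 17.91 cm; m₂ = −d_i2/d_o2 = -0.1941.
m = m₁·m₂ = (+0.1126)(-0.1941) = -0.0219.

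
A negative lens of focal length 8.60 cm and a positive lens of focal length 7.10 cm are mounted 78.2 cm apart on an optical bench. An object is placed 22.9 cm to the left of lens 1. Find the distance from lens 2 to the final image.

Lens 1 is diverging, so f₁ = −8.60 cm.
Lens 1: 1/d_i1 = 1/f₁ − 1/d_o1 = 1/(-8.60) − 1/(22.9) = -0.1599, so d_i1 = -6.252 cm.
The intermediate image is 6.252 cm to the left of lens 1 (virtual), which is 78.2 − (-6.252) = 84.45 cm to the left of lens 2, so d_o2 = +84.45 cm.
Lens 2: 1/d_i2 = 1/f₂ − 1/d_o2 = 1/(7.10) − 1/(84.45) = 0.1290, so d_i2 = 7.75 cm.
The final image is real, 7.75 cm to the right of lens 2 (overall magnification ≈ -0.025).

7.75 cm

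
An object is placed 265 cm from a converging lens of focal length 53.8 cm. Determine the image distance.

Thin-lens equation: 1/v = 1/f − 1/u = 1/(53.80) − 1/(265) = 0.01859 − 0.003774 = 0.01481, so v = 67.5 cm.
The image is real, inverted and reduced, on the far side of the lens.

67.5 cm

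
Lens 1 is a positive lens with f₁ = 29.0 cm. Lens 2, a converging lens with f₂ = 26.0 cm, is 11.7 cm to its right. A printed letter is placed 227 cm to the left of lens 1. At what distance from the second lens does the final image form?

11.8 cm

Lens 1: 1/d_i1 = 1/f₁ − 1/d_o1 = 1/(29.0) − 1/(227) = 0.03008, so d_i1 = 33.25 cm.
The intermediate image is 33.25 cm to the right of lens 1, which lies 21.55 cm to the right of lens 2 — a virtual object — so d_o2 = −21.55 cm.
Lens 2: 1/d_i2 = 1/f₂ − 1/d_o2 = 1/(26.0) − 1/(-21.55) = 0.08487, so d_i2 = 11.8 cm.
The final image is real, 11.8 cm to the right of lens 2 (overall magnification ≈ -0.080).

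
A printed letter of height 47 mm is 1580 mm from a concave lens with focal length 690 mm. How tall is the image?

For a concave lens, f = -690 mm.
1/d_i = 1/f − 1/d_o = 1/(-690.0) − 1/(1580) = -0.002082, so d_i = -480.3 mm.
m = −d_i/d_o = +0.3040.
|h_i| = |m|·h_o = 0.3040 × 47 = 14.3 mm. The image is virtual, upright and reduced, on the same side as the object.

14.3 mm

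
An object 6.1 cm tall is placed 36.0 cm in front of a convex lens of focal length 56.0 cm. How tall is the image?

1/d_i = 1/f − 1/d_o = 1/(56.00) − 1/(36.0) = -0.009921, so d_i = -100.8 cm.
m = −d_i/d_o = +2.800.
|h_i| = |m|·h_o = 2.800 × 6.1 = 17.1 cm. The image is virtual, upright and enlarged, on the same side as the object.

17.1 cm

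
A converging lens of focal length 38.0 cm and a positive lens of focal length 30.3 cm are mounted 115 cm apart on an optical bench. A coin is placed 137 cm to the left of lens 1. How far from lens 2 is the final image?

Lens 1: 1/d_i1 = 1/f₁ − 1/d_o1 = 1/(38.0) − 1/(137) = 0.01902, so d_i1 = 52.59 cm.
The intermediate image is 52.59 cm to the right of lens 1, which is 115 − (52.59) = 62.41 cm to the left of lens 2, so d_o2 = +62.41 cm.
Lens 2: 1/d_i2 = 1/f₂ − 1/d_o2 = 1/(30.3) − 1/(62.41) = 0.01698, so d_i2 = 58.9 cm.
The final image is real, 58.9 cm to the right of lens 2 (overall magnification ≈ 0.36).

58.9 cm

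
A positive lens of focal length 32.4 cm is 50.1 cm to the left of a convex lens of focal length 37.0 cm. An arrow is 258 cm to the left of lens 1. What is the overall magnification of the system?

m = -0.222

Lens 1: 1/d_i1 = 1/(32.4) − 1/(258) = 0.02699, so d_i1 = 37.05 cm; m₁ = −d_i1/d_o1 = -0.1436.
d_o2 = 50.1 − (37.05) = 13.05 cm.
Lens 2: 1/d_i2 = 1/(37.0) − 1/(13.05) = -0.04960, so d_i2 = -20.16 cm; m₂ = −d_i2/d_o2 = +1.545.
m = m₁·m₂ = (-0.1436)(+1.545) = -0.222.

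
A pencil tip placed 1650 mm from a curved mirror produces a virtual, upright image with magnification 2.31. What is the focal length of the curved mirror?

f = 2910 mm (concave)

m = −d_i/d_o ⇒ d_i = −m·d_o = −(+2.31)·(1650) = -3812 mm.
1/f = 1/d_o + 1/d_i = 1/(1650) + 1/(-3812) = 0.0003437, so f = 2910 mm.
Since f is positive, the curved mirror is concave.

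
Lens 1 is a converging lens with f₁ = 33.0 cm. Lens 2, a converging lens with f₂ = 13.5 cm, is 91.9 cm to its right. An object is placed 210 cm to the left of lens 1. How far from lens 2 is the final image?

Lens 1: 1/d_i1 = 1/f₁ − 1/d_o1 = 1/(33.0) − 1/(210) = 0.02554, so d_i1 = 39.15 cm.
The intermediate image is 39.15 cm to the right of lens 1, which is 91.9 − (39.15) = 52.75 cm to the left of lens 2, so d_o2 = +52.75 cm.
Lens 2: 1/d_i2 = 1/f₂ − 1/d_o2 = 1/(13.5) − 1/(52.75) = 0.05512, so d_i2 = 18.1 cm.
The final image is real, 18.1 cm to the right of lens 2 (overall magnification ≈ 0.064).

18.1 cm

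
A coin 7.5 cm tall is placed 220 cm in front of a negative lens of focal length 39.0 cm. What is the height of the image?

1.13 cm

For a negative lens, f = -39.0 cm.
1/d_i = 1/f − 1/d_o = 1/(-39.00) − 1/(220) = -0.03019, so d_i = -33.13 cm.
m = −d_i/d_o = +0.1506.
|h_i| = |m|·h_o = 0.1506 × 7.5 = 1.13 cm. The image is virtual, upright and reduced, on the same side as the object.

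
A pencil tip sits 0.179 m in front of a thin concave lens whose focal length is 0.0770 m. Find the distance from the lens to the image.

0.0538 m

For a concave lens, f = -0.0770 m.
Lens equation: 1/d_i = 1/f − 1/d_o = 1/(-0.07700) − 1/(0.179) = -12.99 − 5.587 = -18.57, so d_i = -0.0538 m.
The image is virtual, upright and reduced, on the same side as the object.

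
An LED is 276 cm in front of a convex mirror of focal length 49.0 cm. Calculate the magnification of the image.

For a convex mirror, f = -49.0 cm.
1/d_i = 1/f − 1/d_o = 1/(-49.00) − 1/(276) = -0.02403, so d_i = -41.61 cm.
m = −d_i/d_o = −(-41.61)/(276) = +0.151.
The image is virtual, upright and reduced, behind the mirror.

m = +0.151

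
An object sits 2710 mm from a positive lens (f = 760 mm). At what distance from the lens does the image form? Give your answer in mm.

1060 mm

Thin-lens equation: 1/q = 1/f − 1/p = 1/(760.0) − 1/(2710) = 0.001316 − 0.0003690 = 0.0009468, so q = 1060 mm.
The image is real, inverted and reduced, on the far side of the lens.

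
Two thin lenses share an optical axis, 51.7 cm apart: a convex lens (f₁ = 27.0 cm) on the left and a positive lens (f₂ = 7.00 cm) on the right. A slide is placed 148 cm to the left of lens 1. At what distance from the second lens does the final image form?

11.2 cm

Lens 1: 1/d_i1 = 1/f₁ − 1/d_o1 = 1/(27.0) − 1/(148) = 0.03028, so d_i1 = 33.02 cm.
The intermediate image is 33.02 cm to the right of lens 1, which is 51.7 − (33.02) = 18.68 cm to the left of lens 2, so d_o2 = +18.68 cm.
Lens 2: 1/d_i2 = 1/f₂ − 1/d_o2 = 1/(7.00) − 1/(18.68) = 0.08932, so d_i2 = 11.2 cm.
The final image is real, 11.2 cm to the right of lens 2 (overall magnification ≈ 0.13).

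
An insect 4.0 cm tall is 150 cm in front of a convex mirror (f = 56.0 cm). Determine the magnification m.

For a convex mirror, f = -56.0 cm.
1/d_i = 1/f − 1/d_o = 1/(-56.00) − 1/(150) = -0.02452, so d_i = -40.78 cm.
m = −d_i/d_o = −(-40.78)/(150) = +0.272.
The image is virtual, upright and reduced, behind the mirror.

m = +0.272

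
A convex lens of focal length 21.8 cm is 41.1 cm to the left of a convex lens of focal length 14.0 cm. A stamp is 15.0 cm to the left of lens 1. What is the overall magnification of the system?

m = -0.597

Lens 1: 1/d_i1 = 1/(21.8) − 1/(15.0) = -0.02080, so d_i1 = -48.09 cm; m₁ = −d_i1/d_o1 = +3.206.
d_o2 = 41.1 − (-48.09) = 89.19 cm.
Lens 2: 1/d_i2 = 1/(14.0) − 1/(89.19) = 0.06022, so d_i2 = 16.61 cm; m₂ = −d_i2/d_o2 = -0.1862.
m = m₁·m₂ = (+3.206)(-0.1862) = -0.597.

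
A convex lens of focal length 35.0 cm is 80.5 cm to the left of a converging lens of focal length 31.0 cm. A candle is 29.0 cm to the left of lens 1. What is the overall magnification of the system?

m = -0.827

Lens 1: 1/d_i1 = 1/(35.0) − 1/(29.0) = -0.005911, so d_i1 = -169.2 cm; m₁ = −d_i1/d_o1 = +5.834.
d_o2 = 80.5 − (-169.2) = 249.7 cm.
Lens 2: 1/d_i2 = 1/(31.0) − 1/(249.7) = 0.02825, so d_i2 = 35.39 cm; m₂ = −d_i2/d_o2 = -0.1417.
m = m₁·m₂ = (+5.834)(-0.1417) = -0.827.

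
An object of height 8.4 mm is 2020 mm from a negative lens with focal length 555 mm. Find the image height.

For a negative lens, f = -555 mm.
1/d_i = 1/f − 1/d_o = 1/(-555.0) − 1/(2020) = -0.002297, so d_i = -435.4 mm.
m = −d_i/d_o = +0.2155.
|h_i| = |m|·h_o = 0.2155 × 8.4 = 1.81 mm. The image is virtual, upright and reduced, on the same side as the object.

1.81 mm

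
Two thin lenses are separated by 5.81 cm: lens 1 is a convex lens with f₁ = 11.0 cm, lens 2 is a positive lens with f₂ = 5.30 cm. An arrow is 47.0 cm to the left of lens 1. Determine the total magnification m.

Lens 1: 1/d_i1 = 1/(11.0) − 1/(47.0) = 0.06963, so d_i1 = 14.36 cm; m₁ = −d_i1/d_o1 = -0.3055.
d_o2 = 5.81 − (14.36) = -8.550 cm (virtual object).
Lens 2: 1/d_i2 = 1/(5.30) − 1/(-8.550) = 0.3056, so d_i2 = 3.272 cm; m₂ = −d_i2/d_o2 = +0.3827.
m = m₁·m₂ = (-0.3055)(+0.3827) = -0.117.

m = -0.117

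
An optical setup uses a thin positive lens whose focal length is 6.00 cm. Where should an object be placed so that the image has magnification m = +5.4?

m = −d_i/d_o ⇒ d_i = −m·d_o.
1/f = 1/d_o + 1/d_i = 1/d_o − 1/(m·d_o) = (1 − 1/m)/d_o, so d_o = f(1 − 1/m) = (6.000)(1 − 1/(+5.4)) = 4.89 cm.

4.89 cm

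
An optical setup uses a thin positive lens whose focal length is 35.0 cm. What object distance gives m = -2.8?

47.5 cm

m = −d_i/d_o ⇒ d_i = −m·d_o.
1/f = 1/d_o + 1/d_i = 1/d_o − 1/(m·d_o) = (1 − 1/m)/d_o, so d_o = f(1 − 1/m) = (35.00)(1 − 1/(-2.8)) = 47.5 cm.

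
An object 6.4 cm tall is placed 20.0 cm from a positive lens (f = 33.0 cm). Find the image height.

1/d_i = 1/f − 1/d_o = 1/(33.00) − 1/(20.0) = -0.01970, so d_i = -50.77 cm.
m = −d_i/d_o = +2.538.
|h_i| = |m|·h_o = 2.538 × 6.4 = 16.2 cm. The image is virtual, upright and enlarged, on the same side as the object.

16.2 cm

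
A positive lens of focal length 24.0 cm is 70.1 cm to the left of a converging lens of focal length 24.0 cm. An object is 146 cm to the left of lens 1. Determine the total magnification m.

m = +0.272

Lens 1: 1/d_i1 = 1/(24.0) − 1/(146) = 0.03482, so d_i1 = 28.72 cm; m₁ = −d_i1/d_o1 = -0.1967.
d_o2 = 70.1 − (28.72) = 41.38 cm.
Lens 2: 1/d_i2 = 1/(24.0) − 1/(41.38) = 0.01750, so d_i2 = 57.14 cm; m₂ = −d_i2/d_o2 = -1.381.
m = m₁·m₂ = (-0.1967)(-1.381) = +0.272.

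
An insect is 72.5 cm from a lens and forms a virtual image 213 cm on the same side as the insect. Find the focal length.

f = 110 cm (converging)

Virtual image ⇒ d_i = −213 cm.
1/f = 1/d_o + 1/d_i = 1/(72.5) + 1/(-213) = 0.009098, so f = 110 cm.
Since f is positive, the lens is converging.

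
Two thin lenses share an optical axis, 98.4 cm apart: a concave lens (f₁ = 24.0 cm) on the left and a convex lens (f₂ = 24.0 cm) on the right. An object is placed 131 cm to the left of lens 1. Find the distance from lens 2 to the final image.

Lens 1 is diverging, so f₁ = −24.0 cm.
Lens 1: 1/d_i1 = 1/f₁ − 1/d_o1 = 1/(-24.0) − 1/(131) = -0.04930, so d_i1 = -20.28 cm.
The intermediate image is 20.28 cm to the left of lens 1 (virtual), which is 98.4 − (-20.28) = 118.7 cm to the left of lens 2, so d_o2 = +118.7 cm.
Lens 2: 1/d_i2 = 1/f₂ − 1/d_o2 = 1/(24.0) − 1/(118.7) = 0.03324, so d_i2 = 30.1 cm.
The final image is real, 30.1 cm to the right of lens 2 (overall magnification ≈ -0.039).

30.1 cm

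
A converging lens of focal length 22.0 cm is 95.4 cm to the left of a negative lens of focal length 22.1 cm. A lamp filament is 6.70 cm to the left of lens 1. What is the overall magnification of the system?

m = +0.250

Lens 1: 1/d_i1 = 1/(22.0) − 1/(6.70) = -0.1038, so d_i1 = -9.634 cm; m₁ = −d_i1/d_o1 = +1.438.
d_o2 = 95.4 − (-9.634) = 105.0 cm.
f₂ = −22.1 cm (diverging).
Lens 2: 1/d_i2 = 1/(-22.1) − 1/(105.0) = -0.05477, so d_i2 = -18.26 cm; m₂ = −d_i2/d_o2 = +0.1739.
m = m₁·m₂ = (+1.438)(+0.1739) = +0.250.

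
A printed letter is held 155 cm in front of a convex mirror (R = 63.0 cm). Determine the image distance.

26.2 cm

f = R/2 = 63.0/2 = 31.50 cm; for a convex mirror, f = -31.50 cm.
Mirror equation: 1/s_i = 1/f − 1/s_o = 1/(-31.50) − 1/(155) = -0.03175 − 0.006452 = -0.03820, so s_i = -26.2 cm.
The image is virtual, upright and reduced, behind the mirror.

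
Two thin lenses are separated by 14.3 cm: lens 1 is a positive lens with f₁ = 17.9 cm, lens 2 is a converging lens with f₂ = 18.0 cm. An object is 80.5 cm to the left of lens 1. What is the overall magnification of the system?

m = -0.193

Lens 1: 1/d_i1 = 1/(17.9) − 1/(80.5) = 0.04344, so d_i1 = 23.02 cm; m₁ = −d_i1/d_o1 = -0.2860.
d_o2 = 14.3 − (23.02) = -8.720 cm (virtual object).
Lens 2: 1/d_i2 = 1/(18.0) − 1/(-8.720) = 0.1702, so d_i2 = 5.874 cm; m₂ = −d_i2/d_o2 = +0.6737.
m = m₁·m₂ = (-0.2860)(+0.6737) = -0.193.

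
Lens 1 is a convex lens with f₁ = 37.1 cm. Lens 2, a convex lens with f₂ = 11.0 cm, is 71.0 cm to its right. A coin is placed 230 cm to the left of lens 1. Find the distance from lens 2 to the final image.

18.7 cm

Lens 1: 1/d_i1 = 1/f₁ − 1/d_o1 = 1/(37.1) − 1/(230) = 0.02261, so d_i1 = 44.24 cm.
The intermediate image is 44.24 cm to the right of lens 1, which is 71.0 − (44.24) = 26.76 cm to the left of lens 2, so d_o2 = +26.76 cm.
Lens 2: 1/d_i2 = 1/f₂ − 1/d_o2 = 1/(11.0) − 1/(26.76) = 0.05354, so d_i2 = 18.7 cm.
The final image is real, 18.7 cm to the right of lens 2 (overall magnification ≈ 0.13).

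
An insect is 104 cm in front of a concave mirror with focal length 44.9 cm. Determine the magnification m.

m = -0.760

1/d_i = 1/f − 1/d_o = 1/(44.90) − 1/(104) = 0.01266, so d_i = 79.01 cm.
m = −d_i/d_o = −(79.01)/(104) = -0.760.
The image is real, inverted and reduced, in front of the mirror.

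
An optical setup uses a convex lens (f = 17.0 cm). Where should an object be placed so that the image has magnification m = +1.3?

3.92 cm

m = −d_i/d_o ⇒ d_i = −m·d_o.
1/f = 1/d_o + 1/d_i = 1/d_o − 1/(m·d_o) = (1 − 1/m)/d_o, so d_o = f(1 − 1/m) = (17.00)(1 − 1/(+1.3)) = 3.92 cm.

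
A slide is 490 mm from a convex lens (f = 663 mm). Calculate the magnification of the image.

1/d_i = 1/f − 1/d_o = 1/(663.0) − 1/(490) = -0.0005325, so d_i = -1878 mm.
m = −d_i/d_o = −(-1878)/(490) = +3.83.
The image is virtual, upright and enlarged, on the same side as the object.

m = +3.83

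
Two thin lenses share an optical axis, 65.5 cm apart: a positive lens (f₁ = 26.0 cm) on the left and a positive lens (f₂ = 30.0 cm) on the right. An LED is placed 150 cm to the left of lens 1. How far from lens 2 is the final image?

Lens 1: 1/d_i1 = 1/f₁ − 1/d_o1 = 1/(26.0) − 1/(150) = 0.03179, so d_i1 = 31.45 cm.
The intermediate image is 31.45 cm to the right of lens 1, which is 65.5 − (31.45) = 34.05 cm to the left of lens 2, so d_o2 = +34.05 cm.
Lens 2: 1/d_i2 = 1/f₂ − 1/d_o2 = 1/(30.0) − 1/(34.05) = 0.003965, so d_i2 = 252 cm.
The final image is real, 252 cm to the right of lens 2 (overall magnification ≈ 1.6).

252 cm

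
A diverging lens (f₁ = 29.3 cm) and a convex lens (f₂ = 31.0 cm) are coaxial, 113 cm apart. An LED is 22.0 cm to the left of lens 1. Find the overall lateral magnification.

f₁ = −29.3 cm (diverging).
Lens 1: 1/d_i1 = 1/(-29.3) − 1/(22.0) = -0.07958, so d_i1 = -12.57 cm; m₁ = −d_i1/d_o1 = +0.5714.
d_o2 = 113 − (-12.57) = 125.6 cm.
Lens 2: 1/d_i2 = 1/(31.0) − 1/(125.6) = 0.02430, so d_i2 = 41.16 cm; m₂ = −d_i2/d_o2 = -0.3277.
m = m₁·m₂ = (+0.5714)(-0.3277) = -0.187.

m = -0.187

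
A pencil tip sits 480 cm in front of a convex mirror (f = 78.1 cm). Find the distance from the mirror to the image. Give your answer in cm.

For a convex mirror, f = -78.1 cm.
Mirror equation: 1/s_i = 1/f − 1/s_o = 1/(-78.10) − 1/(480) = -0.01280 − 0.002083 = -0.01489, so s_i = -67.2 cm.
The image is virtual, upright and reduced, behind the mirror.

67.2 cm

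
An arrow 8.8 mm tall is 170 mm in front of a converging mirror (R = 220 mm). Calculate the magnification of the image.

f = R/2 = 220/2 = 110.0 mm.
1/d_i = 1/f − 1/d_o = 1/(110.0) − 1/(170) = 0.003209, so d_i = 311.7 mm.
m = −d_i/d_o = −(311.7)/(170) = -1.83.
The image is real, inverted and enlarged, in front of the mirror.

m = -1.83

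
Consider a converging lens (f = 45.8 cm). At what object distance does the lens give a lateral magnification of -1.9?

m = −d_i/d_o ⇒ d_i = −m·d_o.
1/f = 1/d_o + 1/d_i = 1/d_o − 1/(m·d_o) = (1 − 1/m)/d_o, so d_o = f(1 − 1/m) = (45.80)(1 − 1/(-1.9)) = 69.9 cm.

69.9 cm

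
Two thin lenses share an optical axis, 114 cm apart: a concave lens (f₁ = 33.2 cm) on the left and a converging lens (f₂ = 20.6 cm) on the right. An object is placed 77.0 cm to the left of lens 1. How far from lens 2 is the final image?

24.2 cm

Lens 1 is diverging, so f₁ = −33.2 cm.
Lens 1: 1/d_i1 = 1/f₁ − 1/d_o1 = 1/(-33.2) − 1/(77.0) = -0.04311, so d_i1 = -23.20 cm.
The intermediate image is 23.20 cm to the left of lens 1 (virtual), which is 114 − (-23.20) = 137.2 cm to the left of lens 2, so d_o2 = +137.2 cm.
Lens 2: 1/d_i2 = 1/f₂ − 1/d_o2 = 1/(20.6) − 1/(137.2) = 0.04126, so d_i2 = 24.2 cm.
The final image is real, 24.2 cm to the right of lens 2 (overall magnification ≈ -0.053).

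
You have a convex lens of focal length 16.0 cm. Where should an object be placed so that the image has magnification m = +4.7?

m = −d_i/d_o ⇒ d_i = −m·d_o.
1/f = 1/d_o + 1/d_i = 1/d_o − 1/(m·d_o) = (1 − 1/m)/d_o, so d_o = f(1 − 1/m) = (16.00)(1 − 1/(+4.7)) = 12.6 cm.

12.6 cm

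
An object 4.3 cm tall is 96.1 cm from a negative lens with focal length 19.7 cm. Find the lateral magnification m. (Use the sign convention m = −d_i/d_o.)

For a negative lens, f = -19.7 cm.
1/d_i = 1/f − 1/d_o = 1/(-19.70) − 1/(96.1) = -0.06117, so d_i = -16.35 cm.
m = −d_i/d_o = −(-16.35)/(96.1) = +0.170.
The image is virtual, upright and reduced, on the same side as the object.

m = +0.170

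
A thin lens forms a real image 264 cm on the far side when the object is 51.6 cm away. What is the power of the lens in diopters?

d_i = +264 cm.
1/f = 1/d_o + 1/d_i = 1/(51.6) + 1/(264) = 0.02317 cm⁻¹.
f = 43.16 cm = 0.4316 m, so P = 1/f = +2.32 D.

P = +2.32 D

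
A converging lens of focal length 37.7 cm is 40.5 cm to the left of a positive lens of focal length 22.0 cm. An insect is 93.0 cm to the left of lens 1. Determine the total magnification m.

m = -0.334

Lens 1: 1/d_i1 = 1/(37.7) − 1/(93.0) = 0.01577, so d_i1 = 63.40 cm; m₁ = −d_i1/d_o1 = -0.6817.
d_o2 = 40.5 − (63.40) = -22.90 cm (virtual object).
Lens 2: 1/d_i2 = 1/(22.0) − 1/(-22.90) = 0.08912, so d_i2 = 11.22 cm; m₂ = −d_i2/d_o2 = +0.4900.
m = m₁·m₂ = (-0.6817)(+0.4900) = -0.334.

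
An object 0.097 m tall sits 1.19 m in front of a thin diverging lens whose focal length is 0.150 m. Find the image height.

0.0109 m

For a diverging lens, f = -0.150 m.
1/d_i = 1/f − 1/d_o = 1/(-0.1500) − 1/(1.19) = -7.507, so d_i = -0.1332 m.
m = −d_i/d_o = +0.1119.
|h_i| = |m|·h_o = 0.1119 × 0.097 = 0.0109 m. The image is virtual, upright and reduced, on the same side as the object.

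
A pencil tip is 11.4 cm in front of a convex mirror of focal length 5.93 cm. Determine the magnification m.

m = +0.342

For a convex mirror, f = -5.93 cm.
1/d_i = 1/f − 1/d_o = 1/(-5.930) − 1/(11.4) = -0.2564, so d_i = -3.901 cm.
m = −d_i/d_o = −(-3.901)/(11.4) = +0.342.
The image is virtual, upright and reduced, behind the mirror.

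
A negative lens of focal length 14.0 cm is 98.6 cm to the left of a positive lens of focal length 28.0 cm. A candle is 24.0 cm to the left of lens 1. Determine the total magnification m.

f₁ = −14.0 cm (diverging).
Lens 1: 1/d_i1 = 1/(-14.0) − 1/(24.0) = -0.1131, so d_i1 = -8.842 cm; m₁ = −d_i1/d_o1 = +0.3684.
d_o2 = 98.6 − (-8.842) = 107.4 cm.
Lens 2: 1/d_i2 = 1/(28.0) − 1/(107.4) = 0.02640, so d_i2 = 37.87 cm; m₂ = −d_i2/d_o2 = -0.3526.
m = m₁·m₂ = (+0.3684)(-0.3526) = -0.130.

m = -0.130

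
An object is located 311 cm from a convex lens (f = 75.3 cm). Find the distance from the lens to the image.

Thin-lens equation: 1/v = 1/f − 1/u = 1/(75.30) − 1/(311) = 0.01328 − 0.003215 = 0.01006, so v = 99.4 cm.
The image is real, inverted and reduced, on the far side of the lens.

99.4 cm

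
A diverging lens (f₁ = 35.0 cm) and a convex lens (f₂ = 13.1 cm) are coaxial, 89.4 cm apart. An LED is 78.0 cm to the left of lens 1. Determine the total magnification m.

m = -0.0404

f₁ = −35.0 cm (diverging).
Lens 1: 1/d_i1 = 1/(-35.0) − 1/(78.0) = -0.04139, so d_i1 = -24.16 cm; m₁ = −d_i1/d_o1 = +0.3097.
d_o2 = 89.4 − (-24.16) = 113.6 cm.
Lens 2: 1/d_i2 = 1/(13.1) − 1/(113.6) = 0.06753, so d_i2 = 14.81 cm; m₂ = −d_i2/d_o2 = -0.1303.
m = m₁·m₂ = (+0.3097)(-0.1303) = -0.0404.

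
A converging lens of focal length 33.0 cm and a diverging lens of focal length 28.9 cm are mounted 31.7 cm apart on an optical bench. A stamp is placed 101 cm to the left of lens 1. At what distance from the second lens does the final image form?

43.2 cm

Lens 1: 1/d_i1 = 1/f₁ − 1/d_o1 = 1/(33.0) − 1/(101) = 0.02040, so d_i1 = 49.01 cm.
The intermediate image is 49.01 cm to the right of lens 1, which lies 17.31 cm to the right of lens 2 — a virtual object — so d_o2 = −17.31 cm.
Lens 2 is diverging, so f₂ = −28.9 cm.
Lens 2: 1/d_i2 = 1/f₂ − 1/d_o2 = 1/(-28.9) − 1/(-17.31) = 0.02317, so d_i2 = 43.2 cm.
The final image is real, 43.2 cm to the right of lens 2 (overall magnification ≈ -1.2).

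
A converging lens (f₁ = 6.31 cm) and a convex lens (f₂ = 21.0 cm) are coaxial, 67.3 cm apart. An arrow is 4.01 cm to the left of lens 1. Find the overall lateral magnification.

Lens 1: 1/d_i1 = 1/(6.31) − 1/(4.01) = -0.09090, so d_i1 = -11.00 cm; m₁ = −d_i1/d_o1 = +2.743.
d_o2 = 67.3 − (-11.00) = 78.30 cm.
Lens 2: 1/d_i2 = 1/(21.0) − 1/(78.30) = 0.03485, so d_i2 = 28.70 cm; m₂ = −d_i2/d_o2 = -0.3665.
m = m₁·m₂ = (+2.743)(-0.3665) = -1.01.

m = -1.01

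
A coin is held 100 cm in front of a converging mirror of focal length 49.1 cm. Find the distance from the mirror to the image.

96.5 cm

Mirror equation: 1/s_i = 1/f − 1/s_o = 1/(49.10) − 1/(100) = 0.02037 − 0.01000 = 0.01037, so s_i = 96.5 cm.
The image is real, inverted and reduced, in front of the mirror.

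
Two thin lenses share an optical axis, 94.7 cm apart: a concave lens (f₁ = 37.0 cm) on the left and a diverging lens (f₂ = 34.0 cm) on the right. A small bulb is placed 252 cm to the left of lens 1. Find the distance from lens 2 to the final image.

26.8 cm

Lens 1 is diverging, so f₁ = −37.0 cm.
Lens 1: 1/d_i1 = 1/f₁ − 1/d_o1 = 1/(-37.0) − 1/(252) = -0.03100, so d_i1 = -32.26 cm.
The intermediate image is 32.26 cm to the left of lens 1 (virtual), which is 94.7 − (-32.26) = 127.0 cm to the left of lens 2, so d_o2 = +127.0 cm.
Lens 2 is diverging, so f₂ = −34.0 cm.
Lens 2: 1/d_i2 = 1/f₂ − 1/d_o2 = 1/(-34.0) − 1/(127.0) = -0.03729, so d_i2 = -26.8 cm.
The final image is virtual, 26.8 cm to the left of lens 2 (overall magnification ≈ 0.027).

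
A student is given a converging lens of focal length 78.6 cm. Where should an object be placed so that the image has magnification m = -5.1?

m = −d_i/d_o ⇒ d_i = −m·d_o.
1/f = 1/d_o + 1/d_i = 1/d_o − 1/(m·d_o) = (1 − 1/m)/d_o, so d_o = f(1 − 1/m) = (78.60)(1 − 1/(-5.1)) = 94.0 cm.

94.0 cm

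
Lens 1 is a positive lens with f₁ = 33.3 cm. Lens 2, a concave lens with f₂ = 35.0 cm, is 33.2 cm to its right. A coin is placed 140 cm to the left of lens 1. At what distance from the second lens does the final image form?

15.0 cm

Lens 1: 1/d_i1 = 1/f₁ − 1/d_o1 = 1/(33.3) − 1/(140) = 0.02289, so d_i1 = 43.69 cm.
The intermediate image is 43.69 cm to the right of lens 1, which lies 10.49 cm to the right of lens 2 — a virtual object — so d_o2 = −10.49 cm.
Lens 2 is diverging, so f₂ = −35.0 cm.
Lens 2: 1/d_i2 = 1/f₂ − 1/d_o2 = 1/(-35.0) − 1/(-10.49) = 0.06676, so d_i2 = 15.0 cm.
The final image is real, 15.0 cm to the right of lens 2 (overall magnification ≈ -0.45).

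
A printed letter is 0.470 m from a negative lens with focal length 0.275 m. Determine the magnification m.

For a negative lens, f = -0.275 m.
1/d_i = 1/f − 1/d_o = 1/(-0.2750) − 1/(0.470) = -5.764, so d_i = -0.1735 m.
m = −d_i/d_o = −(-0.1735)/(0.470) = +0.369.
The image is virtual, upright and reduced, on the same side as the object.

m = +0.369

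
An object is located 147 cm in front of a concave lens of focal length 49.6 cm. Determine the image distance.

37.1 cm

For a concave lens, f = -49.6 cm.
Lens equation: 1/q = 1/f − 1/p = 1/(-49.60) − 1/(147) = -0.02016 − 0.006803 = -0.02696, so q = -37.1 cm.
The image is virtual, upright and reduced, on the same side as the object.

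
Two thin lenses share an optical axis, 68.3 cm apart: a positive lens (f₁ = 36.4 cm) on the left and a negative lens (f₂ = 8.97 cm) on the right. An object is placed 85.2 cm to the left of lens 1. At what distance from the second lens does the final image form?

Lens 1: 1/d_i1 = 1/f₁ − 1/d_o1 = 1/(36.4) − 1/(85.2) = 0.01574, so d_i1 = 63.55 cm.
The intermediate image is 63.55 cm to the right of lens 1, which is 68.3 − (63.55) = 4.750 cm to the left of lens 2, so d_o2 = +4.750 cm.
Lens 2 is diverging, so f₂ = −8.97 cm.
Lens 2: 1/d_i2 = 1/f₂ − 1/d_o2 = 1/(-8.97) − 1/(4.750) = -0.3220, so d_i2 = -3.11 cm.
The final image is virtual, 3.11 cm to the left of lens 2 (overall magnification ≈ -0.49).

3.11 cm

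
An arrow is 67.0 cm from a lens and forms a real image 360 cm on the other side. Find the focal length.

Real image ⇒ d_i = +360 cm.
1/f = 1/d_o + 1/d_i = 1/(67.0) + 1/(360) = 0.01770, so f = 56.5 cm.
Since f is positive, the lens is converging.

f = 56.5 cm (converging)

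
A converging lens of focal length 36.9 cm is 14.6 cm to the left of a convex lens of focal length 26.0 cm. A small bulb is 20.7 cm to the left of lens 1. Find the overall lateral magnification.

Lens 1: 1/d_i1 = 1/(36.9) − 1/(20.7) = -0.02121, so d_i1 = -47.15 cm; m₁ = −d_i1/d_o1 = +2.278.
d_o2 = 14.6 − (-47.15) = 61.75 cm.
Lens 2: 1/d_i2 = 1/(26.0) − 1/(61.75) = 0.02227, so d_i2 = 44.91 cm; m₂ = −d_i2/d_o2 = -0.7273.
m = m₁·m₂ = (+2.278)(-0.7273) = -1.66.

m = -1.66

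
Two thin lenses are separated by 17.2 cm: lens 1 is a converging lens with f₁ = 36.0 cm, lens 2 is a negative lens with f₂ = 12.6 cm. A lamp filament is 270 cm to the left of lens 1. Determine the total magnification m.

Lens 1: 1/d_i1 = 1/(36.0) − 1/(270) = 0.02407, so d_i1 = 41.54 cm; m₁ = −d_i1/d_o1 = -0.1539.
d_o2 = 17.2 − (41.54) = -24.34 cm (virtual object).
f₂ = −12.6 cm (diverging).
Lens 2: 1/d_i2 = 1/(-12.6) − 1/(-24.34) = -0.03828, so d_i2 = -26.12 cm; m₂ = −d_i2/d_o2 = -1.073.
m = m₁·m₂ = (-0.1539)(-1.073) = +0.165.

m = +0.165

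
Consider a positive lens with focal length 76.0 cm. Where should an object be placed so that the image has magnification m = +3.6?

54.9 cm

m = −d_i/d_o ⇒ d_i = −m·d_o.
1/f = 1/d_o + 1/d_i = 1/d_o − 1/(m·d_o) = (1 − 1/m)/d_o, so d_o = f(1 − 1/m) = (76.00)(1 − 1/(+3.6)) = 54.9 cm.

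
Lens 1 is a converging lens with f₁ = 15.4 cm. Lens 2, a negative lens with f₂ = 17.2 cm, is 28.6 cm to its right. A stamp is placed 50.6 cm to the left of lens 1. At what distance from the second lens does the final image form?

Lens 1: 1/d_i1 = 1/f₁ − 1/d_o1 = 1/(15.4) − 1/(50.6) = 0.04517, so d_i1 = 22.14 cm.
The intermediate image is 22.14 cm to the right of lens 1, which is 28.6 − (22.14) = 6.460 cm to the left of lens 2, so d_o2 = +6.460 cm.
Lens 2 is diverging, so f₂ = −17.2 cm.
Lens 2: 1/d_i2 = 1/f₂ − 1/d_o2 = 1/(-17.2) − 1/(6.460) = -0.2129, so d_i2 = -4.70 cm.
The final image is virtual, 4.70 cm to the left of lens 2 (overall magnification ≈ -0.32).

4.70 cm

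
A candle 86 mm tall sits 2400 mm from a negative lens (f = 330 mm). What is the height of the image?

10.4 mm

For a negative lens, f = -330 mm.
1/d_i = 1/f − 1/d_o = 1/(-330.0) − 1/(2400) = -0.003447, so d_i = -290.1 mm.
m = −d_i/d_o = +0.1209.
|h_i| = |m|·h_o = 0.1209 × 86 = 10.4 mm. The image is virtual, upright and reduced, on the same side as the object.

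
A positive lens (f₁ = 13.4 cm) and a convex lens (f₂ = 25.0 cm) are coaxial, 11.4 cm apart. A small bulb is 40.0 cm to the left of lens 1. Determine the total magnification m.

Lens 1: 1/d_i1 = 1/(13.4) − 1/(40.0) = 0.04963, so d_i1 = 20.15 cm; m₁ = −d_i1/d_o1 = -0.5037.
d_o2 = 11.4 − (20.15) = -8.750 cm (virtual object).
Lens 2: 1/d_i2 = 1/(25.0) − 1/(-8.750) = 0.1543, so d_i2 = 6.481 cm; m₂ = −d_i2/d_o2 = +0.7407.
m = m₁·m₂ = (-0.5037)(+0.7407) = -0.373.

m = -0.373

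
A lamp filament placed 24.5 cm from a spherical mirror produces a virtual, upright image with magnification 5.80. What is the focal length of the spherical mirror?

f = 29.6 cm (concave)

m = −d_i/d_o ⇒ d_i = −m·d_o = −(+5.80)·(24.5) = -142.1 cm.
1/f = 1/d_o + 1/d_i = 1/(24.5) + 1/(-142.1) = 0.03378, so f = 29.6 cm.
Since f is positive, the spherical mirror is concave.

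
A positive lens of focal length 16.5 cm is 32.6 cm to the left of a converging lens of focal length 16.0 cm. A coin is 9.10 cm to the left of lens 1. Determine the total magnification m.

Lens 1: 1/d_i1 = 1/(16.5) − 1/(9.10) = -0.04928, so d_i1 = -20.29 cm; m₁ = −d_i1/d_o1 = +2.230.
d_o2 = 32.6 − (-20.29) = 52.89 cm.
Lens 2: 1/d_i2 = 1/(16.0) − 1/(52.89) = 0.04359, so d_i2 = 22.94 cm; m₂ = −d_i2/d_o2 = -0.4337.
m = m₁·m₂ = (+2.230)(-0.4337) = -0.967.

m = -0.967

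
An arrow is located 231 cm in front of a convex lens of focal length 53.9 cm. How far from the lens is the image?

70.3 cm

Lens equation: 1/s_i = 1/f − 1/s_o = 1/(53.90) − 1/(231) = 0.01855 − 0.004329 = 0.01422, so s_i = 70.3 cm.
The image is real, inverted and reduced, on the far side of the lens.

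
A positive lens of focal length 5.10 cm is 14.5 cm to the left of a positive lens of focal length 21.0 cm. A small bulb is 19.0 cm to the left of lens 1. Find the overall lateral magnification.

Lens 1: 1/d_i1 = 1/(5.10) − 1/(19.0) = 0.1434, so d_i1 = 6.971 cm; m₁ = −d_i1/d_o1 = -0.3669.
d_o2 = 14.5 − (6.971) = 7.529 cm.
Lens 2: 1/d_i2 = 1/(21.0) − 1/(7.529) = -0.08520, so d_i2 = -11.74 cm; m₂ = −d_i2/d_o2 = +1.559.
m = m₁·m₂ = (-0.3669)(+1.559) = -0.572.

m = -0.572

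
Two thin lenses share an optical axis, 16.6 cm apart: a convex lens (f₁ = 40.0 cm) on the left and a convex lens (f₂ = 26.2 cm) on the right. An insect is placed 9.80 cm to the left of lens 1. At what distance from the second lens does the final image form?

229 cm

Lens 1: 1/d_i1 = 1/f₁ − 1/d_o1 = 1/(40.0) − 1/(9.80) = -0.07704, so d_i1 = -12.98 cm.
The intermediate image is 12.98 cm to the left of lens 1 (virtual), which is 16.6 − (-12.98) = 29.58 cm to the left of lens 2, so d_o2 = +29.58 cm.
Lens 2: 1/d_i2 = 1/f₂ − 1/d_o2 = 1/(26.2) − 1/(29.58) = 0.004361, so d_i2 = 229 cm.
The final image is real, 229 cm to the right of lens 2 (overall magnification ≈ -10).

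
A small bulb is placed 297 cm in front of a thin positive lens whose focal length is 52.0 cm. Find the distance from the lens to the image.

63.0 cm

Lens equation: 1/s_i = 1/f − 1/s_o = 1/(52.00) − 1/(297) = 0.01923 − 0.003367 = 0.01586, so s_i = 63.0 cm.
The image is real, inverted and reduced, on the far side of the lens.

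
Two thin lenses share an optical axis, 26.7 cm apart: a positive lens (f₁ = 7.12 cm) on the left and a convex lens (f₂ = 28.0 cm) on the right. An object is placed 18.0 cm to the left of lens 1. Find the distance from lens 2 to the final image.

Lens 1: 1/d_i1 = 1/f₁ − 1/d_o1 = 1/(7.12) − 1/(18.0) = 0.08489, so d_i1 = 11.78 cm.
The intermediate image is 11.78 cm to the right of lens 1, which is 26.7 − (11.78) = 14.92 cm to the left of lens 2, so d_o2 = +14.92 cm.
Lens 2: 1/d_i2 = 1/f₂ − 1/d_o2 = 1/(28.0) − 1/(14.92) = -0.03131, so d_i2 = -31.9 cm.
The final image is virtual, 31.9 cm to the left of lens 2 (overall magnification ≈ -1.4).

31.9 cm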